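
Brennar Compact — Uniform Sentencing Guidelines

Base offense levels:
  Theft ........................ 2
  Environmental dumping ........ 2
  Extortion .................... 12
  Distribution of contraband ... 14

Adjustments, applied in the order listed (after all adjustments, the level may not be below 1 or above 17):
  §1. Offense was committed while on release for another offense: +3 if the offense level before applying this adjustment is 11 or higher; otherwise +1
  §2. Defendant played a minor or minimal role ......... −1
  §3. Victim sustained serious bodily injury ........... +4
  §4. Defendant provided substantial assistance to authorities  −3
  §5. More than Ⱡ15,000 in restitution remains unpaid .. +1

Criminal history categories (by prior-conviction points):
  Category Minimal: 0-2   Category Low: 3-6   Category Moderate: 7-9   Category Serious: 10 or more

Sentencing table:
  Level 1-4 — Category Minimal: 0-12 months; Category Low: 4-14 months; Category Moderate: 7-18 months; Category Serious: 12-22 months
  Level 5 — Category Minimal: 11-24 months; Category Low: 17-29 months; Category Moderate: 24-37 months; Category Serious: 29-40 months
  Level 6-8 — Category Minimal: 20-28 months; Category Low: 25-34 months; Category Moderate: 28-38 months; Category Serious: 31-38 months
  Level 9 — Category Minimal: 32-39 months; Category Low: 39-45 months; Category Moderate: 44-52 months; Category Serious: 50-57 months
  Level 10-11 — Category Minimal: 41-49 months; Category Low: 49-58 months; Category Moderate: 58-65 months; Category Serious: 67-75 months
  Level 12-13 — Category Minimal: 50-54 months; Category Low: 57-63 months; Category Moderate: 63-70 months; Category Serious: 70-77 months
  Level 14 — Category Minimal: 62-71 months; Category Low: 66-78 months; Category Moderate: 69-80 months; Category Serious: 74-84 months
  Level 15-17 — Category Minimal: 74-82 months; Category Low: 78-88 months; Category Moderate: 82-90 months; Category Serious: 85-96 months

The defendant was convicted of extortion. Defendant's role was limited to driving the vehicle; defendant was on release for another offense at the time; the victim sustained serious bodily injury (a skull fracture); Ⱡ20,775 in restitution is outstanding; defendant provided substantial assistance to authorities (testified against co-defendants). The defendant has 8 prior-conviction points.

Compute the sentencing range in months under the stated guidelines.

Base offense level for extortion: 12.
§1 applies (level before this adjustment is 12 ≥ 11, so +3): 12 + 3 = 15.
§2 applies: 15 − 1 = 14.
§3 applies: 14 + 4 = 18.
§4 applies: 18 − 3 = 15.
§5 applies: 15 + 1 = 16.
Final offense level: 16.
Criminal history: 8 prior points → Category Moderate (7-9).
Level 16 falls in the 15-17 band.
Grid: Level 15-17 × Category Moderate = 82-90 months.

82-90 months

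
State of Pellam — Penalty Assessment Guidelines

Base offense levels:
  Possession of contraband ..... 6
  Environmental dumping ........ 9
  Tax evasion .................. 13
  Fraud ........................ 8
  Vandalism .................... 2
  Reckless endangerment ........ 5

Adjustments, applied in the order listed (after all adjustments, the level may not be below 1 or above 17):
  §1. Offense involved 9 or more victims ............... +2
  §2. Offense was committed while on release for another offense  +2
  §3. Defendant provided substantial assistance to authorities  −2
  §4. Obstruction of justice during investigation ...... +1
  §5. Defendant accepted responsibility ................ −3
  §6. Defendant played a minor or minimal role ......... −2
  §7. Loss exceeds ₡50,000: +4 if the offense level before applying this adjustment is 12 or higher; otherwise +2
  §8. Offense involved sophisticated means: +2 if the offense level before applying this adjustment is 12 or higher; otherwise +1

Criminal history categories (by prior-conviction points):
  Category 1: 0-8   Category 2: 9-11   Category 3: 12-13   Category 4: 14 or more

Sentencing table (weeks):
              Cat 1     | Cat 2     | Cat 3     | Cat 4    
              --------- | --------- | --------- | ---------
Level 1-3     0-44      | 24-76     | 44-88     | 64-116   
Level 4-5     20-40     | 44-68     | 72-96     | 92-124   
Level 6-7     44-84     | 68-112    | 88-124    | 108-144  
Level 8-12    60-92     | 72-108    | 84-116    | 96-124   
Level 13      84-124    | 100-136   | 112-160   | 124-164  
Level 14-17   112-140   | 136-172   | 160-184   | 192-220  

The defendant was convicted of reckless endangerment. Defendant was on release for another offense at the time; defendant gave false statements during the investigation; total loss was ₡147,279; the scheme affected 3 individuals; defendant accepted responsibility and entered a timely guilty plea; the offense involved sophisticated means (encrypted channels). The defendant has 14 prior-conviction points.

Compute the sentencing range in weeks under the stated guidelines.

Base offense level for reckless endangerment: 5.
§1 does not apply.
§2 applies: 5 + 2 = 7.
§4 applies: 7 + 1 = 8.
§5 applies: 8 − 3 = 5.
§7 applies (level before this adjustment is 5 < 12, so +2): 5 + 2 = 7.
§8 applies (level before this adjustment is 7 < 12, so +1): 7 + 1 = 8.
Final offense level: 8.
Criminal history: 14 prior points → Category 4 (14+).
Level 8 falls in the 8-12 band.
Grid: Level 8-12 × Category 4 = 96-124 weeks.

96-124 weeks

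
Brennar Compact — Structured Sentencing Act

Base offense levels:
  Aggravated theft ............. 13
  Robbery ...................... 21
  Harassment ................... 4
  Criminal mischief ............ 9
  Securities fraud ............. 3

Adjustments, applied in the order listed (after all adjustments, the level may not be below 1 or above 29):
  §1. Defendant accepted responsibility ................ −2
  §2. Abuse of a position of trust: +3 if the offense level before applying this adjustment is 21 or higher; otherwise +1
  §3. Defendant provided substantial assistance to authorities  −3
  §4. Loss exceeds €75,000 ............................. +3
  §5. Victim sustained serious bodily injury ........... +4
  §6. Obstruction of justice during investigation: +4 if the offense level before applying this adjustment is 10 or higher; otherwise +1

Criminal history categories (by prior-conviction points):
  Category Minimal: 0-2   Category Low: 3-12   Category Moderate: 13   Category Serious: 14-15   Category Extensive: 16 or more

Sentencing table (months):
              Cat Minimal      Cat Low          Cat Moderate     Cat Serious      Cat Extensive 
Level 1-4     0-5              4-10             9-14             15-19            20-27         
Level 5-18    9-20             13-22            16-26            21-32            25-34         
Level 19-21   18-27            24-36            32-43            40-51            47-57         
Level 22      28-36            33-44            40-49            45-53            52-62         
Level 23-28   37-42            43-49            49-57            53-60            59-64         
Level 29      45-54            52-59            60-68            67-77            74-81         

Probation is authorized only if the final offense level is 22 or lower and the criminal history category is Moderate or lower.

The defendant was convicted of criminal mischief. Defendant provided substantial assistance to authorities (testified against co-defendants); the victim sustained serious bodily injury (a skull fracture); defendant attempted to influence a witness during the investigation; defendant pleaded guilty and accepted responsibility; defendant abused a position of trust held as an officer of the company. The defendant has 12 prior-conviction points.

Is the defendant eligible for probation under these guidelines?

Base offense level for criminal mischief: 9.
§1 applies: 9 − 2 = 7.
§2 applies (level before this adjustment is 7 < 21, so +1): 7 + 1 = 8.
§3 applies: 8 − 3 = 5.
§5 applies: 5 + 4 = 9.
§6 applies (level before this adjustment is 9 < 10, so +1): 9 + 1 = 10.
Final offense level: 10.
Criminal history: 12 prior points → Category Low (3-12).
Level 10 falls in the 5-18 band.
Grid: Level 5-18 × Category Low = 13-22 months.
Probation check: level 10 ≤ 22 and category Low ≤ Moderate → eligible.

Yes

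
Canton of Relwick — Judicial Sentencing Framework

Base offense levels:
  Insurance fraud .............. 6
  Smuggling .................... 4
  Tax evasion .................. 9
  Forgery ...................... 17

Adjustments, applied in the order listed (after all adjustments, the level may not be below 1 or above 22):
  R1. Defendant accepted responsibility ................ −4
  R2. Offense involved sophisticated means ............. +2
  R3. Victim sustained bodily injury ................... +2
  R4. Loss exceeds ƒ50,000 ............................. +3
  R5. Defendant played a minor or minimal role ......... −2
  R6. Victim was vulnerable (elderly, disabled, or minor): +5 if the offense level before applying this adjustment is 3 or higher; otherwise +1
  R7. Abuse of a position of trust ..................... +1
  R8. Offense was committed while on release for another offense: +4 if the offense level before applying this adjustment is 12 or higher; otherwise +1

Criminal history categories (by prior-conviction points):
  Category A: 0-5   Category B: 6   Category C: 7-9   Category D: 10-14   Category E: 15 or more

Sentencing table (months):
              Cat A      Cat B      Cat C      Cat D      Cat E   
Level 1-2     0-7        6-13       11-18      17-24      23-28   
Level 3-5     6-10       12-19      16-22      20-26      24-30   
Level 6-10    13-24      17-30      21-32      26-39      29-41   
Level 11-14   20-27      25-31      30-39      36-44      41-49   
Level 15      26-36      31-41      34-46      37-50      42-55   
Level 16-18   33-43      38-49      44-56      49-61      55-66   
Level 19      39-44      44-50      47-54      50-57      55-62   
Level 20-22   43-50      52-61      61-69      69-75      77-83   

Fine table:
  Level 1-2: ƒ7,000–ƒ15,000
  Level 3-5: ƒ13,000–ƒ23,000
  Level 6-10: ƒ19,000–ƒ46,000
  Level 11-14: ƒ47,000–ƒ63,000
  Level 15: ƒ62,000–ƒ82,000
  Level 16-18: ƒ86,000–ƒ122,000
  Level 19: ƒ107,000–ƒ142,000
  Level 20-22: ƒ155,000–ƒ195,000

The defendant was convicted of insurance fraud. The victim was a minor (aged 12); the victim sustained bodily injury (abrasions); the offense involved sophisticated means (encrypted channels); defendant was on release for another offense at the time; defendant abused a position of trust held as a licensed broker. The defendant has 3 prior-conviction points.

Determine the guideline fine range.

ƒ155,000–ƒ195,000

Base offense level for insurance fraud: 6.
R1 does not apply.
R2 applies: 6 + 2 = 8.
R3 applies: 8 + 2 = 10.
R4 does not apply.
R6 applies (level before this adjustment is 10 ≥ 3, so +5): 10 + 5 = 15.
R7 applies: 15 + 1 = 16.
R8 applies (level before this adjustment is 16 ≥ 12, so +4): 16 + 4 = 20.
Final offense level: 20.
Level 20 falls in the 20-22 band.
Fine table: Level 20-22 → ƒ155,000–ƒ195,000.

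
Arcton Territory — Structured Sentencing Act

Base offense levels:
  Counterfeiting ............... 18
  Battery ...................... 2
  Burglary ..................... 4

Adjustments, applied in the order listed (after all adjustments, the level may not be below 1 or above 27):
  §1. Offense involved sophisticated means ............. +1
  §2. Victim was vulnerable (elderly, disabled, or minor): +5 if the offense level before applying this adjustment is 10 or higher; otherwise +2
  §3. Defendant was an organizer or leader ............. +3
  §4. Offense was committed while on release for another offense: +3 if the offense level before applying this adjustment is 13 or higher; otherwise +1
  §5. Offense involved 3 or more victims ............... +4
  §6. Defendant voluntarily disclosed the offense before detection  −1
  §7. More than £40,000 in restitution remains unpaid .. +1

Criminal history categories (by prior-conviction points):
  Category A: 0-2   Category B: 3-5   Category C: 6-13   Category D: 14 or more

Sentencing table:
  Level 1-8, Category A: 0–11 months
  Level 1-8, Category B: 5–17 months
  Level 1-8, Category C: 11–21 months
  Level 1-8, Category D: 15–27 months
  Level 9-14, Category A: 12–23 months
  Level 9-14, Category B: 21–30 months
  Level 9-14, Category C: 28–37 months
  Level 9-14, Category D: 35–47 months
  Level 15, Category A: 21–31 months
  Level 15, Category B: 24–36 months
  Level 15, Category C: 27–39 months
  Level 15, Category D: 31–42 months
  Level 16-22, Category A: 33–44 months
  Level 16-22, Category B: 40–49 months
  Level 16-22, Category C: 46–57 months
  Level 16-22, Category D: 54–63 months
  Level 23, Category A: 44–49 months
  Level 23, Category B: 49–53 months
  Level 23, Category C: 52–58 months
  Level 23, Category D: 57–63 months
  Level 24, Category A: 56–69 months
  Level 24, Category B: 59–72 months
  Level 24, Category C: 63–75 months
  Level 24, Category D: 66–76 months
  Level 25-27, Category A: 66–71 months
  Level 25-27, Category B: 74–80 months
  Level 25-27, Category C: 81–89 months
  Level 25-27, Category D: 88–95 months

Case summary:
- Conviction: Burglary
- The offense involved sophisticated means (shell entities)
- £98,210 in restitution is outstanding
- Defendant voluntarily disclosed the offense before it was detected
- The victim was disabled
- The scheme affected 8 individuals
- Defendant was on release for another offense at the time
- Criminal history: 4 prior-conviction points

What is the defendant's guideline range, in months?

21-30 months

Base offense level for burglary: 4.
§1 applies: 4 + 1 = 5.
§2 applies (level before this adjustment is 5 < 10, so +2): 5 + 2 = 7.
§4 applies (level before this adjustment is 7 < 13, so +1): 7 + 1 = 8.
§5 applies: 8 + 4 = 12.
§6 applies: 12 − 1 = 11.
§7 applies: 11 + 1 = 12.
Final offense level: 12.
Criminal history: 4 prior points → Category B (3-5).
Level 12 falls in the 9-14 band.
Grid: Level 9-14 × Category B = 21-30 months.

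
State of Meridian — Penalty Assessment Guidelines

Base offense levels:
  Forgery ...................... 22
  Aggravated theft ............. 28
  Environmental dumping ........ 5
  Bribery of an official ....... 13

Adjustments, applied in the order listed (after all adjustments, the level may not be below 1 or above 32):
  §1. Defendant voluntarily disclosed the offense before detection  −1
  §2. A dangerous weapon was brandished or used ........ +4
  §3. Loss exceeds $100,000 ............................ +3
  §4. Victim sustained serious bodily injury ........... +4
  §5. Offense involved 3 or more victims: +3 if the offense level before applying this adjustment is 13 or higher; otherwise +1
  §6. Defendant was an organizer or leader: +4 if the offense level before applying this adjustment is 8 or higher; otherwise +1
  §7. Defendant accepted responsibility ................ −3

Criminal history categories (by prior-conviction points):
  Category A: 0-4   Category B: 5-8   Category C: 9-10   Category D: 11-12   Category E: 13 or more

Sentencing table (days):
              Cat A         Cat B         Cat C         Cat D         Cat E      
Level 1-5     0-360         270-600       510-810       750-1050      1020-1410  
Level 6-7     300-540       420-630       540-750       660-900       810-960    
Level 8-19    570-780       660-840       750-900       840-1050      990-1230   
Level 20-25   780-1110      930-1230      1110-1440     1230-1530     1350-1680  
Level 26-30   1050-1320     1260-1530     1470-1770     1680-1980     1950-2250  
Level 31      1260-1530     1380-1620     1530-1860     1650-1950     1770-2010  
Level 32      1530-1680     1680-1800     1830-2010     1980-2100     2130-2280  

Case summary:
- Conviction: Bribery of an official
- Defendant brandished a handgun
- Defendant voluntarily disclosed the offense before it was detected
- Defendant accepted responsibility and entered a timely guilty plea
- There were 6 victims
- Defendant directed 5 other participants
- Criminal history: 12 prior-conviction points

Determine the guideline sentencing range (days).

Base offense level for bribery of an official: 13.
§1 applies: 13 − 1 = 12.
§2 applies: 12 + 4 = 16.
§3 does not apply.
§5 applies (level before this adjustment is 16 ≥ 13, so +3): 16 + 3 = 19.
§6 applies (level before this adjustment is 19 ≥ 8, so +4): 19 + 4 = 23.
§7 applies: 23 − 3 = 20.
Final offense level: 20.
Criminal history: 12 prior points → Category D (11-12).
Level 20 falls in the 20-25 band.
Grid: Level 20-25 × Category D = 1230-1530 days.

1230-1530 days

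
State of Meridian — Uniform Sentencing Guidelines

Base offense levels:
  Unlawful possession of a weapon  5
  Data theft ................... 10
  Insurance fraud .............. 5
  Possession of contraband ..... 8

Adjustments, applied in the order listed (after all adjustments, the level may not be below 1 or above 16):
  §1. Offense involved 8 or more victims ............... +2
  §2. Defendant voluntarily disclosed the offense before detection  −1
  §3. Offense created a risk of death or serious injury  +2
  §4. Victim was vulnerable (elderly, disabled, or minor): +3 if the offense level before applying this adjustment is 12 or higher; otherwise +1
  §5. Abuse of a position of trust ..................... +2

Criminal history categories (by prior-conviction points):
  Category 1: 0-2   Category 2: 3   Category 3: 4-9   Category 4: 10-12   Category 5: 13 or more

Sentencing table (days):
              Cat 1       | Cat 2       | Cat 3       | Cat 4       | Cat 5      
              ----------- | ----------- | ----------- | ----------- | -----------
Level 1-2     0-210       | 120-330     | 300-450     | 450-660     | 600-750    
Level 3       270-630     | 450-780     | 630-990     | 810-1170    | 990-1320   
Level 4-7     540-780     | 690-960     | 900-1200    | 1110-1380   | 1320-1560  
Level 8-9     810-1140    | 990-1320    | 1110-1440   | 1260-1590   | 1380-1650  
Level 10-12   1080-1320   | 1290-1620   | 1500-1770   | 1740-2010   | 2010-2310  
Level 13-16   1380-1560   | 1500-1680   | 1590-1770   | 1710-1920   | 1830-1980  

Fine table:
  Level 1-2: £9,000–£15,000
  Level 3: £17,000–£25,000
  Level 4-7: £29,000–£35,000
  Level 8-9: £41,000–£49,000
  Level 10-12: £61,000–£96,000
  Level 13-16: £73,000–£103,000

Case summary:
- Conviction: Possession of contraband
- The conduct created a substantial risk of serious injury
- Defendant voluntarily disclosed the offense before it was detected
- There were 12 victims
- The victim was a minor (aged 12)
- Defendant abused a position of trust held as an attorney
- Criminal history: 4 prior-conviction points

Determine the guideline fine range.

Base offense level for possession of contraband: 8.
§1 applies: 8 + 2 = 10.
§2 applies: 10 − 1 = 9.
§3 applies: 9 + 2 = 11.
§4 applies (level before this adjustment is 11 < 12, so +1): 11 + 1 = 12.
§5 applies: 12 + 2 = 14.
Final offense level: 14.
Level 14 falls in the 13-16 band.
Fine table: Level 13-16 → £73,000–£103,000.

£73,000–£103,000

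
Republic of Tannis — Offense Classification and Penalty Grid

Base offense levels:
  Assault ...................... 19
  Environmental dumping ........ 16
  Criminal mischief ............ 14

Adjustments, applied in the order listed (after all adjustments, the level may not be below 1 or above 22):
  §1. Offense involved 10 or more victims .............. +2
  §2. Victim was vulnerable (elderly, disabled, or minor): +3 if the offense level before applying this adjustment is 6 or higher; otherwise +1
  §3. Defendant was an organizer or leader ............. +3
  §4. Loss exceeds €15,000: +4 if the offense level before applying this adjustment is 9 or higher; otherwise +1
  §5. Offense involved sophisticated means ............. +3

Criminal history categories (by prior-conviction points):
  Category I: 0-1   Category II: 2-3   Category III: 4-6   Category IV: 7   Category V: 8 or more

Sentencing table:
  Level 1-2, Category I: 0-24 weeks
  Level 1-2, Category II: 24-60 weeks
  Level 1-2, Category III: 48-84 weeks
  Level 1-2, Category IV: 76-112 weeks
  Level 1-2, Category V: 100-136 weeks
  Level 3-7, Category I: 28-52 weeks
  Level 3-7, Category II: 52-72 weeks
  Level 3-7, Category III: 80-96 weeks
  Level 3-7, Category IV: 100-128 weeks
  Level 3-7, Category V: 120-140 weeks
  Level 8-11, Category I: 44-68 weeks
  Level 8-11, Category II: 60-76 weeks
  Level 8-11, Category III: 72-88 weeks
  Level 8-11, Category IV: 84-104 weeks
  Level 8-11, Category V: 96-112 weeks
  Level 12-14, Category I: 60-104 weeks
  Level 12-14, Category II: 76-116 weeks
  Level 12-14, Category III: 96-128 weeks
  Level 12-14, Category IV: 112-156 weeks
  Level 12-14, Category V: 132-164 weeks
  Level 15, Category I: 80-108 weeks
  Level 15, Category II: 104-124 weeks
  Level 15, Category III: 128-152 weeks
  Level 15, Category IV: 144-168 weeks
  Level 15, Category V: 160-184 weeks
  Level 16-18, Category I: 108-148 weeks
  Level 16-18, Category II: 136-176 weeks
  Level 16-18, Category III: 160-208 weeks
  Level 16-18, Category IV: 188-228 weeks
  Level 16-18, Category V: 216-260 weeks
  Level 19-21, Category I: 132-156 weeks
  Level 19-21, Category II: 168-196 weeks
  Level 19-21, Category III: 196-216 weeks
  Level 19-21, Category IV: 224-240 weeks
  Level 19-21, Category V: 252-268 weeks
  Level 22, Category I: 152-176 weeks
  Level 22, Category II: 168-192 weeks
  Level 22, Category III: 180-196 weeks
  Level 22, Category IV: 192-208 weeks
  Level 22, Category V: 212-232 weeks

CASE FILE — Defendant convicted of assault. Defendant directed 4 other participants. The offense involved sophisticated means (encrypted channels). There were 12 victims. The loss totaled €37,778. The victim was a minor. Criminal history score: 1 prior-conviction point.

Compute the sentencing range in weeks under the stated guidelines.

152-176 weeks

Base offense level for assault: 19.
§1 applies: 19 + 2 = 21.
§2 applies (level before this adjustment is 21 ≥ 6, so +3): 21 + 3 = 24.
§3 applies: 24 + 3 = 27.
§4 applies (level before this adjustment is 27 ≥ 9, so +4): 27 + 4 = 31.
§5 applies: 31 + 3 = 34.
Level 34 exceeds the maximum of 22; capped at 22.
Final offense level: 22.
Criminal history: 1 prior point → Category I (0-1).
Level 22 falls in the 22 band.
Grid: Level 22 × Category I = 152-176 weeks.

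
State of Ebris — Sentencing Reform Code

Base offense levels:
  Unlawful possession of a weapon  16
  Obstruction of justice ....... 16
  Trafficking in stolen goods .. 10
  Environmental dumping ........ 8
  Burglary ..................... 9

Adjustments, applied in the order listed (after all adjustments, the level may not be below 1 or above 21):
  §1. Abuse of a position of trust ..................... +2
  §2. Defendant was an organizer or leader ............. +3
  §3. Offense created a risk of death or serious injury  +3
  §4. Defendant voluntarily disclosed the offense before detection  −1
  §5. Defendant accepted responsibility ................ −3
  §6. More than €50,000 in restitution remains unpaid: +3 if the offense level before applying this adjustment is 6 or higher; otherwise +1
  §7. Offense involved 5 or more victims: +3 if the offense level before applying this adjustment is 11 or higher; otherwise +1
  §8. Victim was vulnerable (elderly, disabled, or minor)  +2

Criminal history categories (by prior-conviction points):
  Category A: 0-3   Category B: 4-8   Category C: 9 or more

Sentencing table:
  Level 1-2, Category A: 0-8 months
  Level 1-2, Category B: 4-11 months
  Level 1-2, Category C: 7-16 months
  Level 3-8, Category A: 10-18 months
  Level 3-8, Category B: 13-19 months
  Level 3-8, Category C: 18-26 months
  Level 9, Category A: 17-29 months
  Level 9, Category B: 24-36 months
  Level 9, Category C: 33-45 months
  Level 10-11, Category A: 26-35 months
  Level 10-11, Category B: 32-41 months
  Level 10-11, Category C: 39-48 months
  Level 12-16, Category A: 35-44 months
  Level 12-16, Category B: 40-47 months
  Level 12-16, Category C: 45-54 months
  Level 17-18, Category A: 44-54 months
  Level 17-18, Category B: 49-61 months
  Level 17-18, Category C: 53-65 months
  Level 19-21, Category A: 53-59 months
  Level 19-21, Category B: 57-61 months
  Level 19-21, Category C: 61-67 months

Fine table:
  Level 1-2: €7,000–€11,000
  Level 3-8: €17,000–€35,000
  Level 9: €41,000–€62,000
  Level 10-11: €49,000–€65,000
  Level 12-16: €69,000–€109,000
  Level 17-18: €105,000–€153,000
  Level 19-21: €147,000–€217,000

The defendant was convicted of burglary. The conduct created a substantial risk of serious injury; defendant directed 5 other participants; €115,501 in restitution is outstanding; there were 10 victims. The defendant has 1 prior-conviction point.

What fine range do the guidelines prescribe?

Base offense level for burglary: 9.
§2 applies: 9 + 3 = 12.
§3 applies: 12 + 3 = 15.
§5 does not apply.
§6 applies (level before this adjustment is 15 ≥ 6, so +3): 15 + 3 = 18.
§7 applies (level before this adjustment is 18 ≥ 11, so +3): 18 + 3 = 21.
§8 does not apply.
Final offense level: 21.
Level 21 falls in the 19-21 band.
Fine table: Level 19-21 → €147,000–€217,000.

€147,000–€217,000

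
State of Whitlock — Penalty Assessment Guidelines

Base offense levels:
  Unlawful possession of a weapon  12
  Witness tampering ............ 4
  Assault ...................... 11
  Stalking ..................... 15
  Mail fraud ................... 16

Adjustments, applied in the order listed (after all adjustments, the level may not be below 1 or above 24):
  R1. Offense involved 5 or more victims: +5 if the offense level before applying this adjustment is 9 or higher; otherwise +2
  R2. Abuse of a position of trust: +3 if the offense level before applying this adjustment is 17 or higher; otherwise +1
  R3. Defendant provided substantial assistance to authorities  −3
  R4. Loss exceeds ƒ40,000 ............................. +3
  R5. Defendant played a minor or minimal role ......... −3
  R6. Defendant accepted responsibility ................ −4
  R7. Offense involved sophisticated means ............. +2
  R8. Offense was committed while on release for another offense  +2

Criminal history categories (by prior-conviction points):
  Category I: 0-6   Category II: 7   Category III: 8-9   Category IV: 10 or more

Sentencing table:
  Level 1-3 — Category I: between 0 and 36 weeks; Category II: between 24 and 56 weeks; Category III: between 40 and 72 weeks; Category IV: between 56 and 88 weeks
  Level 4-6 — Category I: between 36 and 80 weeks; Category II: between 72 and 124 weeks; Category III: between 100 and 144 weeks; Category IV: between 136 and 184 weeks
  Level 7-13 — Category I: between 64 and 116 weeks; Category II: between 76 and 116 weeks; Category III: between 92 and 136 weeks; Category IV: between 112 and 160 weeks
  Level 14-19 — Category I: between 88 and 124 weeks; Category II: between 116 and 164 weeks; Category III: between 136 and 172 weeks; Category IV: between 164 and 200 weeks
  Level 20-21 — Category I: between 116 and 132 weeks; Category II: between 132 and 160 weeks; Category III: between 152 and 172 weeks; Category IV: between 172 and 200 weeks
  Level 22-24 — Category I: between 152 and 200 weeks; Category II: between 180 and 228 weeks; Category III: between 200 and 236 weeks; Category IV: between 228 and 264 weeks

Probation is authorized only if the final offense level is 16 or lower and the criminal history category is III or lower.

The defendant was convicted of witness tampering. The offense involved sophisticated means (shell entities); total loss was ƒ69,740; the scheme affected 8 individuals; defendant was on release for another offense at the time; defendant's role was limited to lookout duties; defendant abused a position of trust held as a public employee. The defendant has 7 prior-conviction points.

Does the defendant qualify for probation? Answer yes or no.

Base offense level for witness tampering: 4.
R1 applies (level before this adjustment is 4 < 9, so +2): 4 + 2 = 6.
R2 applies (level before this adjustment is 6 < 17, so +1): 6 + 1 = 7.
R4 applies: 7 + 3 = 10.
R5 applies: 10 − 3 = 7.
R7 applies: 7 + 2 = 9.
R8 applies: 9 + 2 = 11.
Final offense level: 11.
Criminal history: 7 prior points → Category II (7).
Level 11 falls in the 7-13 band.
Grid: Level 7-13 × Category II = 76-116 weeks.
Probation check: level 11 ≤ 16 and category II ≤ III → eligible.

Yes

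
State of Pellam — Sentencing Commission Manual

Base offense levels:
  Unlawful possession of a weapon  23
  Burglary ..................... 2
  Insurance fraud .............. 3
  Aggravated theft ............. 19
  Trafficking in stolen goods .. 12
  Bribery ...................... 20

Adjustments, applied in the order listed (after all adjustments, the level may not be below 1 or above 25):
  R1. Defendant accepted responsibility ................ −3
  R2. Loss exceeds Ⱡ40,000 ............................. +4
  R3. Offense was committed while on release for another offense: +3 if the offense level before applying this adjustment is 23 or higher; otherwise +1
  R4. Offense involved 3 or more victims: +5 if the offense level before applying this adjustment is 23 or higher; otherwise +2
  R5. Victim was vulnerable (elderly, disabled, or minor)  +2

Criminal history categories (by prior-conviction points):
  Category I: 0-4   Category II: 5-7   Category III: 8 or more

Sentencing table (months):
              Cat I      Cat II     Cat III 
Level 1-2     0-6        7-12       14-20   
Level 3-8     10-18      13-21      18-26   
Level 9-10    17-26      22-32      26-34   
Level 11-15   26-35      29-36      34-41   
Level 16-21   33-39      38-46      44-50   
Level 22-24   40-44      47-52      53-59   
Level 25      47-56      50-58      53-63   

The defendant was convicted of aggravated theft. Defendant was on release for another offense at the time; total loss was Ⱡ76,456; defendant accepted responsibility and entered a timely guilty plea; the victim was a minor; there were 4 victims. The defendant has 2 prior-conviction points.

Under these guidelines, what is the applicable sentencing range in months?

47-56 months

Base offense level for aggravated theft: 19.
R1 applies: 19 − 3 = 16.
R2 applies: 16 + 4 = 20.
R3 applies (level before this adjustment is 20 < 23, so +1): 20 + 1 = 21.
R4 applies (level before this adjustment is 21 < 23, so +2): 21 + 2 = 23.
R5 applies: 23 + 2 = 25.
Final offense level: 25.
Criminal history: 2 prior points → Category I (0-4).
Level 25 falls in the 25 band.
Grid: Level 25 × Category I = 47-56 months.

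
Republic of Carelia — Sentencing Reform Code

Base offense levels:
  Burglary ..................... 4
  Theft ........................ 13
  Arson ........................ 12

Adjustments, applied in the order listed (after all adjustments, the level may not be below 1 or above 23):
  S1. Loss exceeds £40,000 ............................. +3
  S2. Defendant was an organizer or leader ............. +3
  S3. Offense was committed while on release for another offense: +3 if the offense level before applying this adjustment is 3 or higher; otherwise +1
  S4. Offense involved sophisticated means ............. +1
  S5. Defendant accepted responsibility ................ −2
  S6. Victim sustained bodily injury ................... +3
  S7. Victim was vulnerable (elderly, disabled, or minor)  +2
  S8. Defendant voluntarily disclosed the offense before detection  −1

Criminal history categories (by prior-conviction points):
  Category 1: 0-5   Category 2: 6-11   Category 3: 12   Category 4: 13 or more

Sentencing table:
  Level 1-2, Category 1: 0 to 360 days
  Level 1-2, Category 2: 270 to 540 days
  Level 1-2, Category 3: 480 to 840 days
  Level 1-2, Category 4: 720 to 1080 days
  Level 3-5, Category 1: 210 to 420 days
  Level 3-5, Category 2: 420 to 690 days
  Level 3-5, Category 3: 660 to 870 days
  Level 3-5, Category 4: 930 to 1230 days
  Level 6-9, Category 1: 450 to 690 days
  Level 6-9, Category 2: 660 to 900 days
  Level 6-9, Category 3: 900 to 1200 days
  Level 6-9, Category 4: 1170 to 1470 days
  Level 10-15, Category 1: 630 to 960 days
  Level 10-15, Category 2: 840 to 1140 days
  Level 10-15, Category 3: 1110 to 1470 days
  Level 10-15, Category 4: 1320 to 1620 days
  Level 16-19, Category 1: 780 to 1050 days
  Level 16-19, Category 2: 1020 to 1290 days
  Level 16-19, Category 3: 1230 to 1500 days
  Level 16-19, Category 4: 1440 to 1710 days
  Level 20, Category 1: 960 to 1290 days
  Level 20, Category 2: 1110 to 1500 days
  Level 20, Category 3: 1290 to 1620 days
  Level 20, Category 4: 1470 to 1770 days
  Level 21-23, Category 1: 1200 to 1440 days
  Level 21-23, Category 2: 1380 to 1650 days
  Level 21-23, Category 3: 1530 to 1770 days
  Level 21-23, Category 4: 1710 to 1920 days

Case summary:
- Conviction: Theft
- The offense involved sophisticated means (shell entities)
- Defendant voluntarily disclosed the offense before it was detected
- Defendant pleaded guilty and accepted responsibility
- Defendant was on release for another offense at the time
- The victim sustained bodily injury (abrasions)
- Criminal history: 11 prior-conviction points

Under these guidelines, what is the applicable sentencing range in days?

Base offense level for theft: 13.
S3 applies (level before this adjustment is 13 ≥ 3, so +3): 13 + 3 = 16.
S4 applies: 16 + 1 = 17.
S5 applies: 17 − 2 = 15.
S6 applies: 15 + 3 = 18.
S8 applies: 18 − 1 = 17.
Final offense level: 17.
Criminal history: 11 prior points → Category 2 (6-11).
Level 17 falls in the 16-19 band.
Grid: Level 16-19 × Category 2 = 1020-1290 days.

1020-1290 days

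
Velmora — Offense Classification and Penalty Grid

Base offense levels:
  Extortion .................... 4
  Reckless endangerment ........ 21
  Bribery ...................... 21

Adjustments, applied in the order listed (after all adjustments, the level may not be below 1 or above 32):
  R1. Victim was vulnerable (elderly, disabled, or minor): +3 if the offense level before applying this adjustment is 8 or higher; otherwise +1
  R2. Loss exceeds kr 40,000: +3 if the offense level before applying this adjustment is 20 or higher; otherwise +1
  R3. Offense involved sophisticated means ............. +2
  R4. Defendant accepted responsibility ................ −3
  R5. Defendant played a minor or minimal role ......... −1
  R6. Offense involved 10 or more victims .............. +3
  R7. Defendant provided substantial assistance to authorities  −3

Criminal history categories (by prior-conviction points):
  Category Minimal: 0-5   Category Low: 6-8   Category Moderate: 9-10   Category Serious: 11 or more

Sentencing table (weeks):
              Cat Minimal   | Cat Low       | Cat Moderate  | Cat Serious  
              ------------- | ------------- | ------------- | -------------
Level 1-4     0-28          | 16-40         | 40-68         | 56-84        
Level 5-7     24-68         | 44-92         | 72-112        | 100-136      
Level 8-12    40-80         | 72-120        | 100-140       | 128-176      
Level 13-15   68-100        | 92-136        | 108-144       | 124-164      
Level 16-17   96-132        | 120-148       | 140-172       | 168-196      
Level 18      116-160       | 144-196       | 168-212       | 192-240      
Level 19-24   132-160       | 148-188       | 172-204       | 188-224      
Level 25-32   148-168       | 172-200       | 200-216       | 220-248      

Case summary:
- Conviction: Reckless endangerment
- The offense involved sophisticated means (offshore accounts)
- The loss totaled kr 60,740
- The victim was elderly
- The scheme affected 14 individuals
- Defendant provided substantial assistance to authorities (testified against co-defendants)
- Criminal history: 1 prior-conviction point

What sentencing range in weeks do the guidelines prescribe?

148-168 weeks

Base offense level for reckless endangerment: 21.
R1 applies (level before this adjustment is 21 ≥ 8, so +3): 21 + 3 = 24.
R2 applies (level before this adjustment is 24 ≥ 20, so +3): 24 + 3 = 27.
R3 applies: 27 + 2 = 29.
R4 does not apply.
R6 applies: 29 + 3 = 32.
R7 applies: 32 − 3 = 29.
Final offense level: 29.
Criminal history: 1 prior point → Category Minimal (0-5).
Level 29 falls in the 25-32 band.
Grid: Level 25-32 × Category Minimal = 148-168 weeks.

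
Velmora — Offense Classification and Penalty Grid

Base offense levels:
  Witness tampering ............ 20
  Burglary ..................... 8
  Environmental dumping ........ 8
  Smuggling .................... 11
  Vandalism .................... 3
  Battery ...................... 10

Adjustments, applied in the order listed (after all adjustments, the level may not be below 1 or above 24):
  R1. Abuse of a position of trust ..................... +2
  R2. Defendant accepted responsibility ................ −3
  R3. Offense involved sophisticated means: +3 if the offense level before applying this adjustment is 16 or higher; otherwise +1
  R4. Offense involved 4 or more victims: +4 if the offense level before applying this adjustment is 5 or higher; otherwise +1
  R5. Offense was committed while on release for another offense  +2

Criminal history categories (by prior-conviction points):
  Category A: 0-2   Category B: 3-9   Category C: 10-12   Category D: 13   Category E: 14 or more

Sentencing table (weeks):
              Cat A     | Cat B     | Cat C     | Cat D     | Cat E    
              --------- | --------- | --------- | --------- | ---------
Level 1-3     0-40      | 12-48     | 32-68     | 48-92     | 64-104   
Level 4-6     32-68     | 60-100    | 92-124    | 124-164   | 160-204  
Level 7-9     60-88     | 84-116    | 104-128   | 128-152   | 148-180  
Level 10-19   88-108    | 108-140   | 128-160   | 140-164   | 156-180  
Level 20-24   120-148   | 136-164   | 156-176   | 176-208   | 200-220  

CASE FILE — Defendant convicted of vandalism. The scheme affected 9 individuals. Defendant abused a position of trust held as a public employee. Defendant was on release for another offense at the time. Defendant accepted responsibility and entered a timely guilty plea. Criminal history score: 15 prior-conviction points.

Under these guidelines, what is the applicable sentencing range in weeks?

Base offense level for vandalism: 3.
R1 applies: 3 + 2 = 5.
R2 applies: 5 − 3 = 2.
R4 applies (level before this adjustment is 2 < 5, so +1): 2 + 1 = 3.
R5 applies: 3 + 2 = 5.
Final offense level: 5.
Criminal history: 15 prior points → Category E (14+).
Level 5 falls in the 4-6 band.
Grid: Level 4-6 × Category E = 160-204 weeks.

160-204 weeks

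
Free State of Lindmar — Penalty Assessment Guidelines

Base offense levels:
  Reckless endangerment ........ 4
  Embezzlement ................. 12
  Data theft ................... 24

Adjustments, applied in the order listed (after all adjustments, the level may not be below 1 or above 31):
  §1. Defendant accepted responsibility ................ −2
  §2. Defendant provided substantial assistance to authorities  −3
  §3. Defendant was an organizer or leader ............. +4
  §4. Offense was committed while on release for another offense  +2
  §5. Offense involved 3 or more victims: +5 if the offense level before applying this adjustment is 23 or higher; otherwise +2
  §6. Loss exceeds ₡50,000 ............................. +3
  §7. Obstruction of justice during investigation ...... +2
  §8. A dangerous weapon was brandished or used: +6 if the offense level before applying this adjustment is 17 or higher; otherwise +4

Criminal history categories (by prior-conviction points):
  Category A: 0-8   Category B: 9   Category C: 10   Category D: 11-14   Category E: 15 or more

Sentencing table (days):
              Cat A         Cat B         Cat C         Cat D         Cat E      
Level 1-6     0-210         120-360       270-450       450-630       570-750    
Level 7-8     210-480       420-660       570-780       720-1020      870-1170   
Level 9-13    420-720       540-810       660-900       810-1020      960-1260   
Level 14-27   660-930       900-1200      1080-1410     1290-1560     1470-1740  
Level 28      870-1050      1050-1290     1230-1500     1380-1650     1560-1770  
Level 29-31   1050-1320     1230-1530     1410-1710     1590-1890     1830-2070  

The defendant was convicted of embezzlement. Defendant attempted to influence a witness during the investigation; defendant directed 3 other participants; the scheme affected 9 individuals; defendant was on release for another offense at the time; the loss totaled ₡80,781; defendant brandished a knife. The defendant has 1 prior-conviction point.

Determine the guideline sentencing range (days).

Base offense level for embezzlement: 12.
§2 does not apply.
§3 applies: 12 + 4 = 16.
§4 applies: 16 + 2 = 18.
§5 applies (level before this adjustment is 18 < 23, so +2): 18 + 2 = 20.
§6 applies: 20 + 3 = 23.
§7 applies: 23 + 2 = 25.
§8 applies (level before this adjustment is 25 ≥ 17, so +6): 25 + 6 = 31.
Final offense level: 31.
Criminal history: 1 prior point → Category A (0-8).
Level 31 falls in the 29-31 band.
Grid: Level 29-31 × Category A = 1050-1320 days.

1050-1320 days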